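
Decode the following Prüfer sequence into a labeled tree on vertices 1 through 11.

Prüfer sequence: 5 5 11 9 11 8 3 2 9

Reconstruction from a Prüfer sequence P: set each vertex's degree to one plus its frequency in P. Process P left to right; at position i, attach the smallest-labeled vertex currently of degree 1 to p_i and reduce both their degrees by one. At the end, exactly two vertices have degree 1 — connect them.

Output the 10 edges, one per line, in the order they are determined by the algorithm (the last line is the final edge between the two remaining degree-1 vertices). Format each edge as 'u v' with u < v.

Answer: 1 5
4 5
5 11
6 9
7 11
8 10
3 8
2 3
2 9
9 11

Derivation:
Initial degrees: {1:1, 2:2, 3:2, 4:1, 5:3, 6:1, 7:1, 8:2, 9:3, 10:1, 11:3}
Step 1: smallest deg-1 vertex = 1, p_1 = 5. Add edge {1,5}. Now deg[1]=0, deg[5]=2.
Step 2: smallest deg-1 vertex = 4, p_2 = 5. Add edge {4,5}. Now deg[4]=0, deg[5]=1.
Step 3: smallest deg-1 vertex = 5, p_3 = 11. Add edge {5,11}. Now deg[5]=0, deg[11]=2.
Step 4: smallest deg-1 vertex = 6, p_4 = 9. Add edge {6,9}. Now deg[6]=0, deg[9]=2.
Step 5: smallest deg-1 vertex = 7, p_5 = 11. Add edge {7,11}. Now deg[7]=0, deg[11]=1.
Step 6: smallest deg-1 vertex = 10, p_6 = 8. Add edge {8,10}. Now deg[10]=0, deg[8]=1.
Step 7: smallest deg-1 vertex = 8, p_7 = 3. Add edge {3,8}. Now deg[8]=0, deg[3]=1.
Step 8: smallest deg-1 vertex = 3, p_8 = 2. Add edge {2,3}. Now deg[3]=0, deg[2]=1.
Step 9: smallest deg-1 vertex = 2, p_9 = 9. Add edge {2,9}. Now deg[2]=0, deg[9]=1.
Final: two remaining deg-1 vertices are 9, 11. Add edge {9,11}.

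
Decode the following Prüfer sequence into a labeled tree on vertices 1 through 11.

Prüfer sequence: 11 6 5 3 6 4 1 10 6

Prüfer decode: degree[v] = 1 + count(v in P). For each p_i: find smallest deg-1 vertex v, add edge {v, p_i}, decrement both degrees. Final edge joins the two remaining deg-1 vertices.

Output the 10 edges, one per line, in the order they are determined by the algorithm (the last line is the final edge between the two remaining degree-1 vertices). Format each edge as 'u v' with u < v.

Initial degrees: {1:2, 2:1, 3:2, 4:2, 5:2, 6:4, 7:1, 8:1, 9:1, 10:2, 11:2}
Step 1: smallest deg-1 vertex = 2, p_1 = 11. Add edge {2,11}. Now deg[2]=0, deg[11]=1.
Step 2: smallest deg-1 vertex = 7, p_2 = 6. Add edge {6,7}. Now deg[7]=0, deg[6]=3.
Step 3: smallest deg-1 vertex = 8, p_3 = 5. Add edge {5,8}. Now deg[8]=0, deg[5]=1.
Step 4: smallest deg-1 vertex = 5, p_4 = 3. Add edge {3,5}. Now deg[5]=0, deg[3]=1.
Step 5: smallest deg-1 vertex = 3, p_5 = 6. Add edge {3,6}. Now deg[3]=0, deg[6]=2.
Step 6: smallest deg-1 vertex = 9, p_6 = 4. Add edge {4,9}. Now deg[9]=0, deg[4]=1.
Step 7: smallest deg-1 vertex = 4, p_7 = 1. Add edge {1,4}. Now deg[4]=0, deg[1]=1.
Step 8: smallest deg-1 vertex = 1, p_8 = 10. Add edge {1,10}. Now deg[1]=0, deg[10]=1.
Step 9: smallest deg-1 vertex = 10, p_9 = 6. Add edge {6,10}. Now deg[10]=0, deg[6]=1.
Final: two remaining deg-1 vertices are 6, 11. Add edge {6,11}.

Answer: 2 11
6 7
5 8
3 5
3 6
4 9
1 4
1 10
6 10
6 11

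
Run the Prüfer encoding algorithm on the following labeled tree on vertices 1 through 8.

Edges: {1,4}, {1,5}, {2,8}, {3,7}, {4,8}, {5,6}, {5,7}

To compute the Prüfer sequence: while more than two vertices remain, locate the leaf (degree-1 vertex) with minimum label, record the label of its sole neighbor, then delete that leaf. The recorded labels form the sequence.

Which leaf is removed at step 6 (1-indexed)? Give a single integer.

Answer: 1

Derivation:
Step 1: current leaves = {2,3,6}. Remove leaf 2 (neighbor: 8).
Step 2: current leaves = {3,6,8}. Remove leaf 3 (neighbor: 7).
Step 3: current leaves = {6,7,8}. Remove leaf 6 (neighbor: 5).
Step 4: current leaves = {7,8}. Remove leaf 7 (neighbor: 5).
Step 5: current leaves = {5,8}. Remove leaf 5 (neighbor: 1).
Step 6: current leaves = {1,8}. Remove leaf 1 (neighbor: 4).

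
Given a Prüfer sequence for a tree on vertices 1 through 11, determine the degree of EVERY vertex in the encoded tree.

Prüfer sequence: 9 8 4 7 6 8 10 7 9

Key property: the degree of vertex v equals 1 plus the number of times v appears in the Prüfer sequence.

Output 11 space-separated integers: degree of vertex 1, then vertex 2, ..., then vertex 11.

Answer: 1 1 1 2 1 2 3 3 3 2 1

Derivation:
p_1 = 9: count[9] becomes 1
p_2 = 8: count[8] becomes 1
p_3 = 4: count[4] becomes 1
p_4 = 7: count[7] becomes 1
p_5 = 6: count[6] becomes 1
p_6 = 8: count[8] becomes 2
p_7 = 10: count[10] becomes 1
p_8 = 7: count[7] becomes 2
p_9 = 9: count[9] becomes 2
Degrees (1 + count): deg[1]=1+0=1, deg[2]=1+0=1, deg[3]=1+0=1, deg[4]=1+1=2, deg[5]=1+0=1, deg[6]=1+1=2, deg[7]=1+2=3, deg[8]=1+2=3, deg[9]=1+2=3, deg[10]=1+1=2, deg[11]=1+0=1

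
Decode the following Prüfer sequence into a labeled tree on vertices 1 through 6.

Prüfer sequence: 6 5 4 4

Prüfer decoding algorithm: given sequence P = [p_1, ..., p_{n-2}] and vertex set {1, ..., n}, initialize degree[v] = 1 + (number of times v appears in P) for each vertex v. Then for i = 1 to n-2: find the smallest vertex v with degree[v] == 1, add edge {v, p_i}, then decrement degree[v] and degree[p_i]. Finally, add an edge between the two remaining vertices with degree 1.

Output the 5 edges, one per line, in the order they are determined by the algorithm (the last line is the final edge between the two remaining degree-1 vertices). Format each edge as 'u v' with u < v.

Initial degrees: {1:1, 2:1, 3:1, 4:3, 5:2, 6:2}
Step 1: smallest deg-1 vertex = 1, p_1 = 6. Add edge {1,6}. Now deg[1]=0, deg[6]=1.
Step 2: smallest deg-1 vertex = 2, p_2 = 5. Add edge {2,5}. Now deg[2]=0, deg[5]=1.
Step 3: smallest deg-1 vertex = 3, p_3 = 4. Add edge {3,4}. Now deg[3]=0, deg[4]=2.
Step 4: smallest deg-1 vertex = 5, p_4 = 4. Add edge {4,5}. Now deg[5]=0, deg[4]=1.
Final: two remaining deg-1 vertices are 4, 6. Add edge {4,6}.

Answer: 1 6
2 5
3 4
4 5
4 6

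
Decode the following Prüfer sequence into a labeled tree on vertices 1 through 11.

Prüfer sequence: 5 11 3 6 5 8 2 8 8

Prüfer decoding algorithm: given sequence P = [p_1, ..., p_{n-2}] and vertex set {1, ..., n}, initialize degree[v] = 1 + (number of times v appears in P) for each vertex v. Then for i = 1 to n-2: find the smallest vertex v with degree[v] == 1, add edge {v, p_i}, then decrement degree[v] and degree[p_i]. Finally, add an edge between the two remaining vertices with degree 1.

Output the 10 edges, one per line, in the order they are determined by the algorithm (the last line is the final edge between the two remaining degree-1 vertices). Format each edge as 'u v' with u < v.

Answer: 1 5
4 11
3 7
3 6
5 6
5 8
2 9
2 8
8 10
8 11

Derivation:
Initial degrees: {1:1, 2:2, 3:2, 4:1, 5:3, 6:2, 7:1, 8:4, 9:1, 10:1, 11:2}
Step 1: smallest deg-1 vertex = 1, p_1 = 5. Add edge {1,5}. Now deg[1]=0, deg[5]=2.
Step 2: smallest deg-1 vertex = 4, p_2 = 11. Add edge {4,11}. Now deg[4]=0, deg[11]=1.
Step 3: smallest deg-1 vertex = 7, p_3 = 3. Add edge {3,7}. Now deg[7]=0, deg[3]=1.
Step 4: smallest deg-1 vertex = 3, p_4 = 6. Add edge {3,6}. Now deg[3]=0, deg[6]=1.
Step 5: smallest deg-1 vertex = 6, p_5 = 5. Add edge {5,6}. Now deg[6]=0, deg[5]=1.
Step 6: smallest deg-1 vertex = 5, p_6 = 8. Add edge {5,8}. Now deg[5]=0, deg[8]=3.
Step 7: smallest deg-1 vertex = 9, p_7 = 2. Add edge {2,9}. Now deg[9]=0, deg[2]=1.
Step 8: smallest deg-1 vertex = 2, p_8 = 8. Add edge {2,8}. Now deg[2]=0, deg[8]=2.
Step 9: smallest deg-1 vertex = 10, p_9 = 8. Add edge {8,10}. Now deg[10]=0, deg[8]=1.
Final: two remaining deg-1 vertices are 8, 11. Add edge {8,11}.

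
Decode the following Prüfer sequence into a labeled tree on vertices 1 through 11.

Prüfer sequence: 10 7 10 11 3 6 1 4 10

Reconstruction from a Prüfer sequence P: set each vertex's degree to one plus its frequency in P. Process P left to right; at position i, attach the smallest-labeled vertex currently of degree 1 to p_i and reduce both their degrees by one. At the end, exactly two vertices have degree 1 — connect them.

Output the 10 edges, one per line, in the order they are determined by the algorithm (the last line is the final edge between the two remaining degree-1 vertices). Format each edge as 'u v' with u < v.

Answer: 2 10
5 7
7 10
8 11
3 9
3 6
1 6
1 4
4 10
10 11

Derivation:
Initial degrees: {1:2, 2:1, 3:2, 4:2, 5:1, 6:2, 7:2, 8:1, 9:1, 10:4, 11:2}
Step 1: smallest deg-1 vertex = 2, p_1 = 10. Add edge {2,10}. Now deg[2]=0, deg[10]=3.
Step 2: smallest deg-1 vertex = 5, p_2 = 7. Add edge {5,7}. Now deg[5]=0, deg[7]=1.
Step 3: smallest deg-1 vertex = 7, p_3 = 10. Add edge {7,10}. Now deg[7]=0, deg[10]=2.
Step 4: smallest deg-1 vertex = 8, p_4 = 11. Add edge {8,11}. Now deg[8]=0, deg[11]=1.
Step 5: smallest deg-1 vertex = 9, p_5 = 3. Add edge {3,9}. Now deg[9]=0, deg[3]=1.
Step 6: smallest deg-1 vertex = 3, p_6 = 6. Add edge {3,6}. Now deg[3]=0, deg[6]=1.
Step 7: smallest deg-1 vertex = 6, p_7 = 1. Add edge {1,6}. Now deg[6]=0, deg[1]=1.
Step 8: smallest deg-1 vertex = 1, p_8 = 4. Add edge {1,4}. Now deg[1]=0, deg[4]=1.
Step 9: smallest deg-1 vertex = 4, p_9 = 10. Add edge {4,10}. Now deg[4]=0, deg[10]=1.
Final: two remaining deg-1 vertices are 10, 11. Add edge {10,11}.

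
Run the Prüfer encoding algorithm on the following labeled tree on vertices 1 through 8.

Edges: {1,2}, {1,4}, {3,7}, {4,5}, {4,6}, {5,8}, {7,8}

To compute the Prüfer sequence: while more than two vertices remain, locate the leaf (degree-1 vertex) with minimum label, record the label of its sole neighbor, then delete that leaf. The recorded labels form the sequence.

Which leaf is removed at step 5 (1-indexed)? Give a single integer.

Step 1: current leaves = {2,3,6}. Remove leaf 2 (neighbor: 1).
Step 2: current leaves = {1,3,6}. Remove leaf 1 (neighbor: 4).
Step 3: current leaves = {3,6}. Remove leaf 3 (neighbor: 7).
Step 4: current leaves = {6,7}. Remove leaf 6 (neighbor: 4).
Step 5: current leaves = {4,7}. Remove leaf 4 (neighbor: 5).

Answer: 4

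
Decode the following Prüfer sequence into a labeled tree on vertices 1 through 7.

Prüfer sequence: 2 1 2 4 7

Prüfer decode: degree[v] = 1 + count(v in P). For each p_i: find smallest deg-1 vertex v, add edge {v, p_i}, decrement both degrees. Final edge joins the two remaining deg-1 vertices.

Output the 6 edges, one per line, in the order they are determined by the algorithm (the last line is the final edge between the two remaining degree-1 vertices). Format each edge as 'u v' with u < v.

Answer: 2 3
1 5
1 2
2 4
4 7
6 7

Derivation:
Initial degrees: {1:2, 2:3, 3:1, 4:2, 5:1, 6:1, 7:2}
Step 1: smallest deg-1 vertex = 3, p_1 = 2. Add edge {2,3}. Now deg[3]=0, deg[2]=2.
Step 2: smallest deg-1 vertex = 5, p_2 = 1. Add edge {1,5}. Now deg[5]=0, deg[1]=1.
Step 3: smallest deg-1 vertex = 1, p_3 = 2. Add edge {1,2}. Now deg[1]=0, deg[2]=1.
Step 4: smallest deg-1 vertex = 2, p_4 = 4. Add edge {2,4}. Now deg[2]=0, deg[4]=1.
Step 5: smallest deg-1 vertex = 4, p_5 = 7. Add edge {4,7}. Now deg[4]=0, deg[7]=1.
Final: two remaining deg-1 vertices are 6, 7. Add edge {6,7}.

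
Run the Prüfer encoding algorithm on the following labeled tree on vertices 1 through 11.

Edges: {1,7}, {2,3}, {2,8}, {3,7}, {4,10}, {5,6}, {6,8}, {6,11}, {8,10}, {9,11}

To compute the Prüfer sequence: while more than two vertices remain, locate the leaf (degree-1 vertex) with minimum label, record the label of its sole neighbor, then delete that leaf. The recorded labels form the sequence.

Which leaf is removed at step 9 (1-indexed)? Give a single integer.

Answer: 8

Derivation:
Step 1: current leaves = {1,4,5,9}. Remove leaf 1 (neighbor: 7).
Step 2: current leaves = {4,5,7,9}. Remove leaf 4 (neighbor: 10).
Step 3: current leaves = {5,7,9,10}. Remove leaf 5 (neighbor: 6).
Step 4: current leaves = {7,9,10}. Remove leaf 7 (neighbor: 3).
Step 5: current leaves = {3,9,10}. Remove leaf 3 (neighbor: 2).
Step 6: current leaves = {2,9,10}. Remove leaf 2 (neighbor: 8).
Step 7: current leaves = {9,10}. Remove leaf 9 (neighbor: 11).
Step 8: current leaves = {10,11}. Remove leaf 10 (neighbor: 8).
Step 9: current leaves = {8,11}. Remove leaf 8 (neighbor: 6).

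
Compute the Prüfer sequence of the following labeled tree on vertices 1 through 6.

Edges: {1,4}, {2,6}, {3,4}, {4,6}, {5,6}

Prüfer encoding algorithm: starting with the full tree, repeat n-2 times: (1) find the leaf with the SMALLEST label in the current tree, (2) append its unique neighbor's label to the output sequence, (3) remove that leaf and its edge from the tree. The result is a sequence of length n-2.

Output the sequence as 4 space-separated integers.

Answer: 4 6 4 6

Derivation:
Step 1: leaves = {1,2,3,5}. Remove smallest leaf 1, emit neighbor 4.
Step 2: leaves = {2,3,5}. Remove smallest leaf 2, emit neighbor 6.
Step 3: leaves = {3,5}. Remove smallest leaf 3, emit neighbor 4.
Step 4: leaves = {4,5}. Remove smallest leaf 4, emit neighbor 6.
Done: 2 vertices remain (5, 6). Sequence = [4 6 4 6]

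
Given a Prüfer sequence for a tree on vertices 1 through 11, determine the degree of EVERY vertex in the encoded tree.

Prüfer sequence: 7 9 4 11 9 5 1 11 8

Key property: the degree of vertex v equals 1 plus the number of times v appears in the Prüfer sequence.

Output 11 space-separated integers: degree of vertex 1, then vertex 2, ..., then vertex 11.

Answer: 2 1 1 2 2 1 2 2 3 1 3

Derivation:
p_1 = 7: count[7] becomes 1
p_2 = 9: count[9] becomes 1
p_3 = 4: count[4] becomes 1
p_4 = 11: count[11] becomes 1
p_5 = 9: count[9] becomes 2
p_6 = 5: count[5] becomes 1
p_7 = 1: count[1] becomes 1
p_8 = 11: count[11] becomes 2
p_9 = 8: count[8] becomes 1
Degrees (1 + count): deg[1]=1+1=2, deg[2]=1+0=1, deg[3]=1+0=1, deg[4]=1+1=2, deg[5]=1+1=2, deg[6]=1+0=1, deg[7]=1+1=2, deg[8]=1+1=2, deg[9]=1+2=3, deg[10]=1+0=1, deg[11]=1+2=3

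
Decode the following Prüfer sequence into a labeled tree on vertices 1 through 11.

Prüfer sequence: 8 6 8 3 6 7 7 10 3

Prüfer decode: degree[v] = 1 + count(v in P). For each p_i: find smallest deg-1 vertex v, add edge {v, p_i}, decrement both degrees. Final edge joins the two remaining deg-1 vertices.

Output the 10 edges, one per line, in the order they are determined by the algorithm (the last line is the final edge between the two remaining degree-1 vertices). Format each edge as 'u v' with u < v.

Initial degrees: {1:1, 2:1, 3:3, 4:1, 5:1, 6:3, 7:3, 8:3, 9:1, 10:2, 11:1}
Step 1: smallest deg-1 vertex = 1, p_1 = 8. Add edge {1,8}. Now deg[1]=0, deg[8]=2.
Step 2: smallest deg-1 vertex = 2, p_2 = 6. Add edge {2,6}. Now deg[2]=0, deg[6]=2.
Step 3: smallest deg-1 vertex = 4, p_3 = 8. Add edge {4,8}. Now deg[4]=0, deg[8]=1.
Step 4: smallest deg-1 vertex = 5, p_4 = 3. Add edge {3,5}. Now deg[5]=0, deg[3]=2.
Step 5: smallest deg-1 vertex = 8, p_5 = 6. Add edge {6,8}. Now deg[8]=0, deg[6]=1.
Step 6: smallest deg-1 vertex = 6, p_6 = 7. Add edge {6,7}. Now deg[6]=0, deg[7]=2.
Step 7: smallest deg-1 vertex = 9, p_7 = 7. Add edge {7,9}. Now deg[9]=0, deg[7]=1.
Step 8: smallest deg-1 vertex = 7, p_8 = 10. Add edge {7,10}. Now deg[7]=0, deg[10]=1.
Step 9: smallest deg-1 vertex = 10, p_9 = 3. Add edge {3,10}. Now deg[10]=0, deg[3]=1.
Final: two remaining deg-1 vertices are 3, 11. Add edge {3,11}.

Answer: 1 8
2 6
4 8
3 5
6 8
6 7
7 9
7 10
3 10
3 11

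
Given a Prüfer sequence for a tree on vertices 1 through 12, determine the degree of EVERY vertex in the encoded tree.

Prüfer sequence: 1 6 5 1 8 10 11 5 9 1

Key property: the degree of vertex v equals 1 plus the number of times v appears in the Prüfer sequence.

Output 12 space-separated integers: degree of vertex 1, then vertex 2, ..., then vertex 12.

p_1 = 1: count[1] becomes 1
p_2 = 6: count[6] becomes 1
p_3 = 5: count[5] becomes 1
p_4 = 1: count[1] becomes 2
p_5 = 8: count[8] becomes 1
p_6 = 10: count[10] becomes 1
p_7 = 11: count[11] becomes 1
p_8 = 5: count[5] becomes 2
p_9 = 9: count[9] becomes 1
p_10 = 1: count[1] becomes 3
Degrees (1 + count): deg[1]=1+3=4, deg[2]=1+0=1, deg[3]=1+0=1, deg[4]=1+0=1, deg[5]=1+2=3, deg[6]=1+1=2, deg[7]=1+0=1, deg[8]=1+1=2, deg[9]=1+1=2, deg[10]=1+1=2, deg[11]=1+1=2, deg[12]=1+0=1

Answer: 4 1 1 1 3 2 1 2 2 2 2 1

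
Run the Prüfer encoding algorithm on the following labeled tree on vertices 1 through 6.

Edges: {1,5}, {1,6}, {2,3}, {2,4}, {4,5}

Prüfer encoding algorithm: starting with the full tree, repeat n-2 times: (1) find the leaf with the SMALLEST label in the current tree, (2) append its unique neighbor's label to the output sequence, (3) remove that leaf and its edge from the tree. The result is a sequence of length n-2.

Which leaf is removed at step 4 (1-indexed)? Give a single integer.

Step 1: current leaves = {3,6}. Remove leaf 3 (neighbor: 2).
Step 2: current leaves = {2,6}. Remove leaf 2 (neighbor: 4).
Step 3: current leaves = {4,6}. Remove leaf 4 (neighbor: 5).
Step 4: current leaves = {5,6}. Remove leaf 5 (neighbor: 1).

Answer: 5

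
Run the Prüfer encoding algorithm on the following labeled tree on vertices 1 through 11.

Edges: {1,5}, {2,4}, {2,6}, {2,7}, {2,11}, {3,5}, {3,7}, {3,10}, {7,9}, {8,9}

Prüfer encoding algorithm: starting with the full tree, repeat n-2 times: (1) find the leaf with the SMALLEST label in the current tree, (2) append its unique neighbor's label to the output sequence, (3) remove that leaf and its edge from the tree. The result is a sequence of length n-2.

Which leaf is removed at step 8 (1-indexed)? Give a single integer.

Answer: 3

Derivation:
Step 1: current leaves = {1,4,6,8,10,11}. Remove leaf 1 (neighbor: 5).
Step 2: current leaves = {4,5,6,8,10,11}. Remove leaf 4 (neighbor: 2).
Step 3: current leaves = {5,6,8,10,11}. Remove leaf 5 (neighbor: 3).
Step 4: current leaves = {6,8,10,11}. Remove leaf 6 (neighbor: 2).
Step 5: current leaves = {8,10,11}. Remove leaf 8 (neighbor: 9).
Step 6: current leaves = {9,10,11}. Remove leaf 9 (neighbor: 7).
Step 7: current leaves = {10,11}. Remove leaf 10 (neighbor: 3).
Step 8: current leaves = {3,11}. Remove leaf 3 (neighbor: 7).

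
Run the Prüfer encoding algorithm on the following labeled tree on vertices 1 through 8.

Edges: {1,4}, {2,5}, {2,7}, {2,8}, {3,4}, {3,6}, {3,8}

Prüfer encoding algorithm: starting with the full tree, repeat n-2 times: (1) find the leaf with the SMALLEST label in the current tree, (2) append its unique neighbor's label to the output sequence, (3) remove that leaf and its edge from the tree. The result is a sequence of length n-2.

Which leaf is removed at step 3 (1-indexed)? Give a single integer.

Answer: 5

Derivation:
Step 1: current leaves = {1,5,6,7}. Remove leaf 1 (neighbor: 4).
Step 2: current leaves = {4,5,6,7}. Remove leaf 4 (neighbor: 3).
Step 3: current leaves = {5,6,7}. Remove leaf 5 (neighbor: 2).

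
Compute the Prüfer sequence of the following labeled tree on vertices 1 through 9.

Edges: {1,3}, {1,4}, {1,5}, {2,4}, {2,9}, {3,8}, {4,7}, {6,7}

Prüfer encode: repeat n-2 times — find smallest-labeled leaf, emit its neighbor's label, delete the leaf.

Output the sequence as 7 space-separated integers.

Step 1: leaves = {5,6,8,9}. Remove smallest leaf 5, emit neighbor 1.
Step 2: leaves = {6,8,9}. Remove smallest leaf 6, emit neighbor 7.
Step 3: leaves = {7,8,9}. Remove smallest leaf 7, emit neighbor 4.
Step 4: leaves = {8,9}. Remove smallest leaf 8, emit neighbor 3.
Step 5: leaves = {3,9}. Remove smallest leaf 3, emit neighbor 1.
Step 6: leaves = {1,9}. Remove smallest leaf 1, emit neighbor 4.
Step 7: leaves = {4,9}. Remove smallest leaf 4, emit neighbor 2.
Done: 2 vertices remain (2, 9). Sequence = [1 7 4 3 1 4 2]

Answer: 1 7 4 3 1 4 2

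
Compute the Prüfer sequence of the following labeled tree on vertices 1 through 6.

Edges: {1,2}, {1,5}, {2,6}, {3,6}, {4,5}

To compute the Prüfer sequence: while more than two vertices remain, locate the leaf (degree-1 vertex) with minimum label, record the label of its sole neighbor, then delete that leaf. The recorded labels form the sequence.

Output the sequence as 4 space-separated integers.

Answer: 6 5 1 2

Derivation:
Step 1: leaves = {3,4}. Remove smallest leaf 3, emit neighbor 6.
Step 2: leaves = {4,6}. Remove smallest leaf 4, emit neighbor 5.
Step 3: leaves = {5,6}. Remove smallest leaf 5, emit neighbor 1.
Step 4: leaves = {1,6}. Remove smallest leaf 1, emit neighbor 2.
Done: 2 vertices remain (2, 6). Sequence = [6 5 1 2]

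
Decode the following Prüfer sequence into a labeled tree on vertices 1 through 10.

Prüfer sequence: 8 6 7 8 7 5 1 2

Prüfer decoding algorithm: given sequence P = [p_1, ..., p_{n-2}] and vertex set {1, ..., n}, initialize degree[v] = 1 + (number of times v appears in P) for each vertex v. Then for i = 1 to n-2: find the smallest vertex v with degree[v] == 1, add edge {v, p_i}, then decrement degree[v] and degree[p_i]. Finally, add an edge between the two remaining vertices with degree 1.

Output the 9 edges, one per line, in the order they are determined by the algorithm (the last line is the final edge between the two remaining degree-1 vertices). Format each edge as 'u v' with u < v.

Answer: 3 8
4 6
6 7
8 9
7 8
5 7
1 5
1 2
2 10

Derivation:
Initial degrees: {1:2, 2:2, 3:1, 4:1, 5:2, 6:2, 7:3, 8:3, 9:1, 10:1}
Step 1: smallest deg-1 vertex = 3, p_1 = 8. Add edge {3,8}. Now deg[3]=0, deg[8]=2.
Step 2: smallest deg-1 vertex = 4, p_2 = 6. Add edge {4,6}. Now deg[4]=0, deg[6]=1.
Step 3: smallest deg-1 vertex = 6, p_3 = 7. Add edge {6,7}. Now deg[6]=0, deg[7]=2.
Step 4: smallest deg-1 vertex = 9, p_4 = 8. Add edge {8,9}. Now deg[9]=0, deg[8]=1.
Step 5: smallest deg-1 vertex = 8, p_5 = 7. Add edge {7,8}. Now deg[8]=0, deg[7]=1.
Step 6: smallest deg-1 vertex = 7, p_6 = 5. Add edge {5,7}. Now deg[7]=0, deg[5]=1.
Step 7: smallest deg-1 vertex = 5, p_7 = 1. Add edge {1,5}. Now deg[5]=0, deg[1]=1.
Step 8: smallest deg-1 vertex = 1, p_8 = 2. Add edge {1,2}. Now deg[1]=0, deg[2]=1.
Final: two remaining deg-1 vertices are 2, 10. Add edge {2,10}.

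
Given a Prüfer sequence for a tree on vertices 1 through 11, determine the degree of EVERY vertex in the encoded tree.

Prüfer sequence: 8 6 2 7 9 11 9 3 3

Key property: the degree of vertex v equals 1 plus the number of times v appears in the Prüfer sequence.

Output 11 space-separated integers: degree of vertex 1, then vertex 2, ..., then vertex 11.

Answer: 1 2 3 1 1 2 2 2 3 1 2

Derivation:
p_1 = 8: count[8] becomes 1
p_2 = 6: count[6] becomes 1
p_3 = 2: count[2] becomes 1
p_4 = 7: count[7] becomes 1
p_5 = 9: count[9] becomes 1
p_6 = 11: count[11] becomes 1
p_7 = 9: count[9] becomes 2
p_8 = 3: count[3] becomes 1
p_9 = 3: count[3] becomes 2
Degrees (1 + count): deg[1]=1+0=1, deg[2]=1+1=2, deg[3]=1+2=3, deg[4]=1+0=1, deg[5]=1+0=1, deg[6]=1+1=2, deg[7]=1+1=2, deg[8]=1+1=2, deg[9]=1+2=3, deg[10]=1+0=1, deg[11]=1+1=2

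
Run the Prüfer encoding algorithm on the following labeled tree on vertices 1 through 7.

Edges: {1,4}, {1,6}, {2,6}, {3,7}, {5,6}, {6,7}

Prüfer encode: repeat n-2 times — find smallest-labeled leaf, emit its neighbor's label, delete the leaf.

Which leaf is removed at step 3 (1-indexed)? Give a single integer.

Answer: 4

Derivation:
Step 1: current leaves = {2,3,4,5}. Remove leaf 2 (neighbor: 6).
Step 2: current leaves = {3,4,5}. Remove leaf 3 (neighbor: 7).
Step 3: current leaves = {4,5,7}. Remove leaf 4 (neighbor: 1).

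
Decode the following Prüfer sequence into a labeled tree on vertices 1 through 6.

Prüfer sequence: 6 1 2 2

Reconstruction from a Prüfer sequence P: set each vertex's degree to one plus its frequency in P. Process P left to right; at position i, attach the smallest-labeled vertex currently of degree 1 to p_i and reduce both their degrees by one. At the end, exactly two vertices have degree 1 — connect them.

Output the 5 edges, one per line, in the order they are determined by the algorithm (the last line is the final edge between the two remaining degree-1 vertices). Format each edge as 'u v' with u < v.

Initial degrees: {1:2, 2:3, 3:1, 4:1, 5:1, 6:2}
Step 1: smallest deg-1 vertex = 3, p_1 = 6. Add edge {3,6}. Now deg[3]=0, deg[6]=1.
Step 2: smallest deg-1 vertex = 4, p_2 = 1. Add edge {1,4}. Now deg[4]=0, deg[1]=1.
Step 3: smallest deg-1 vertex = 1, p_3 = 2. Add edge {1,2}. Now deg[1]=0, deg[2]=2.
Step 4: smallest deg-1 vertex = 5, p_4 = 2. Add edge {2,5}. Now deg[5]=0, deg[2]=1.
Final: two remaining deg-1 vertices are 2, 6. Add edge {2,6}.

Answer: 3 6
1 4
1 2
2 5
2 6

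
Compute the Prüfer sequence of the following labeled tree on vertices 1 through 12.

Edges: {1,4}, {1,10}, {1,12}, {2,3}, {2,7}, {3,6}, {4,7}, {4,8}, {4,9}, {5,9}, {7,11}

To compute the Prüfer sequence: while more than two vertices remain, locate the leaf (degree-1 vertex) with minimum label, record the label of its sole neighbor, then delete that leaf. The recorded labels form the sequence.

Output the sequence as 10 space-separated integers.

Step 1: leaves = {5,6,8,10,11,12}. Remove smallest leaf 5, emit neighbor 9.
Step 2: leaves = {6,8,9,10,11,12}. Remove smallest leaf 6, emit neighbor 3.
Step 3: leaves = {3,8,9,10,11,12}. Remove smallest leaf 3, emit neighbor 2.
Step 4: leaves = {2,8,9,10,11,12}. Remove smallest leaf 2, emit neighbor 7.
Step 5: leaves = {8,9,10,11,12}. Remove smallest leaf 8, emit neighbor 4.
Step 6: leaves = {9,10,11,12}. Remove smallest leaf 9, emit neighbor 4.
Step 7: leaves = {10,11,12}. Remove smallest leaf 10, emit neighbor 1.
Step 8: leaves = {11,12}. Remove smallest leaf 11, emit neighbor 7.
Step 9: leaves = {7,12}. Remove smallest leaf 7, emit neighbor 4.
Step 10: leaves = {4,12}. Remove smallest leaf 4, emit neighbor 1.
Done: 2 vertices remain (1, 12). Sequence = [9 3 2 7 4 4 1 7 4 1]

Answer: 9 3 2 7 4 4 1 7 4 1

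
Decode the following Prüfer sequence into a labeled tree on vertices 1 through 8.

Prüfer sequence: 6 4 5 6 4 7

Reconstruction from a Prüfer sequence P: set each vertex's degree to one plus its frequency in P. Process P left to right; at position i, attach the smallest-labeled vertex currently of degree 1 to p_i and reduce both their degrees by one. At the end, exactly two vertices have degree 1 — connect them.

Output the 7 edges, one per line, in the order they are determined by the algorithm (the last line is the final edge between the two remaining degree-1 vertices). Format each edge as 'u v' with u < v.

Answer: 1 6
2 4
3 5
5 6
4 6
4 7
7 8

Derivation:
Initial degrees: {1:1, 2:1, 3:1, 4:3, 5:2, 6:3, 7:2, 8:1}
Step 1: smallest deg-1 vertex = 1, p_1 = 6. Add edge {1,6}. Now deg[1]=0, deg[6]=2.
Step 2: smallest deg-1 vertex = 2, p_2 = 4. Add edge {2,4}. Now deg[2]=0, deg[4]=2.
Step 3: smallest deg-1 vertex = 3, p_3 = 5. Add edge {3,5}. Now deg[3]=0, deg[5]=1.
Step 4: smallest deg-1 vertex = 5, p_4 = 6. Add edge {5,6}. Now deg[5]=0, deg[6]=1.
Step 5: smallest deg-1 vertex = 6, p_5 = 4. Add edge {4,6}. Now deg[6]=0, deg[4]=1.
Step 6: smallest deg-1 vertex = 4, p_6 = 7. Add edge {4,7}. Now deg[4]=0, deg[7]=1.
Final: two remaining deg-1 vertices are 7, 8. Add edge {7,8}.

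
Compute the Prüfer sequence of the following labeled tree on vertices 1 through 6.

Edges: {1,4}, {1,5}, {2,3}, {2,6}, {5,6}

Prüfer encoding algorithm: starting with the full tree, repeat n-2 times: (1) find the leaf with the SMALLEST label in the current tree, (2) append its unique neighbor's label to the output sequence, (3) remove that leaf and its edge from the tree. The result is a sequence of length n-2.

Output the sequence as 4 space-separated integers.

Step 1: leaves = {3,4}. Remove smallest leaf 3, emit neighbor 2.
Step 2: leaves = {2,4}. Remove smallest leaf 2, emit neighbor 6.
Step 3: leaves = {4,6}. Remove smallest leaf 4, emit neighbor 1.
Step 4: leaves = {1,6}. Remove smallest leaf 1, emit neighbor 5.
Done: 2 vertices remain (5, 6). Sequence = [2 6 1 5]

Answer: 2 6 1 5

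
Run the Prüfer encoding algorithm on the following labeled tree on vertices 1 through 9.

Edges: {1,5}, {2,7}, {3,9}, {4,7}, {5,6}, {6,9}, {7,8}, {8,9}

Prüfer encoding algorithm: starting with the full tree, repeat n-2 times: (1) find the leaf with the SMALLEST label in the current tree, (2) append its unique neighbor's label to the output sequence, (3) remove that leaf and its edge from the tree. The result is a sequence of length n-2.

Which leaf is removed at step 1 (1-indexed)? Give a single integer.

Answer: 1

Derivation:
Step 1: current leaves = {1,2,3,4}. Remove leaf 1 (neighbor: 5).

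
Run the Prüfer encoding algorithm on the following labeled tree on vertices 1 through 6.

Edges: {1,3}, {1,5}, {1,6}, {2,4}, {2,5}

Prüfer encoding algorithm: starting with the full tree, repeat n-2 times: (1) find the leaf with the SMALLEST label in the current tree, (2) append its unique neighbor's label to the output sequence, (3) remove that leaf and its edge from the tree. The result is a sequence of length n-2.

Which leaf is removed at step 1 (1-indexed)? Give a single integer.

Step 1: current leaves = {3,4,6}. Remove leaf 3 (neighbor: 1).

Answer: 3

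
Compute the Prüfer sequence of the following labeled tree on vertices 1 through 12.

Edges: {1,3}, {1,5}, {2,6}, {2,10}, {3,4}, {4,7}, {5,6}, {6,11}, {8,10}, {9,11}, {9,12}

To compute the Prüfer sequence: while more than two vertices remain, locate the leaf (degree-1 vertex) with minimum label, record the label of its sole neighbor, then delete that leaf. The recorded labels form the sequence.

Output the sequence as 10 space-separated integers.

Step 1: leaves = {7,8,12}. Remove smallest leaf 7, emit neighbor 4.
Step 2: leaves = {4,8,12}. Remove smallest leaf 4, emit neighbor 3.
Step 3: leaves = {3,8,12}. Remove smallest leaf 3, emit neighbor 1.
Step 4: leaves = {1,8,12}. Remove smallest leaf 1, emit neighbor 5.
Step 5: leaves = {5,8,12}. Remove smallest leaf 5, emit neighbor 6.
Step 6: leaves = {8,12}. Remove smallest leaf 8, emit neighbor 10.
Step 7: leaves = {10,12}. Remove smallest leaf 10, emit neighbor 2.
Step 8: leaves = {2,12}. Remove smallest leaf 2, emit neighbor 6.
Step 9: leaves = {6,12}. Remove smallest leaf 6, emit neighbor 11.
Step 10: leaves = {11,12}. Remove smallest leaf 11, emit neighbor 9.
Done: 2 vertices remain (9, 12). Sequence = [4 3 1 5 6 10 2 6 11 9]

Answer: 4 3 1 5 6 10 2 6 11 9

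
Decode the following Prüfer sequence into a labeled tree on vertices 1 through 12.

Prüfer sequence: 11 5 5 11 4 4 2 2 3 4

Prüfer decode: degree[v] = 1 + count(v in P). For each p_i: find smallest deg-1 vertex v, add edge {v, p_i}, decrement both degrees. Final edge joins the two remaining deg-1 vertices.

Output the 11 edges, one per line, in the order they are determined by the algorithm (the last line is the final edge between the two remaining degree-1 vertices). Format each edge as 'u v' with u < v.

Initial degrees: {1:1, 2:3, 3:2, 4:4, 5:3, 6:1, 7:1, 8:1, 9:1, 10:1, 11:3, 12:1}
Step 1: smallest deg-1 vertex = 1, p_1 = 11. Add edge {1,11}. Now deg[1]=0, deg[11]=2.
Step 2: smallest deg-1 vertex = 6, p_2 = 5. Add edge {5,6}. Now deg[6]=0, deg[5]=2.
Step 3: smallest deg-1 vertex = 7, p_3 = 5. Add edge {5,7}. Now deg[7]=0, deg[5]=1.
Step 4: smallest deg-1 vertex = 5, p_4 = 11. Add edge {5,11}. Now deg[5]=0, deg[11]=1.
Step 5: smallest deg-1 vertex = 8, p_5 = 4. Add edge {4,8}. Now deg[8]=0, deg[4]=3.
Step 6: smallest deg-1 vertex = 9, p_6 = 4. Add edge {4,9}. Now deg[9]=0, deg[4]=2.
Step 7: smallest deg-1 vertex = 10, p_7 = 2. Add edge {2,10}. Now deg[10]=0, deg[2]=2.
Step 8: smallest deg-1 vertex = 11, p_8 = 2. Add edge {2,11}. Now deg[11]=0, deg[2]=1.
Step 9: smallest deg-1 vertex = 2, p_9 = 3. Add edge {2,3}. Now deg[2]=0, deg[3]=1.
Step 10: smallest deg-1 vertex = 3, p_10 = 4. Add edge {3,4}. Now deg[3]=0, deg[4]=1.
Final: two remaining deg-1 vertices are 4, 12. Add edge {4,12}.

Answer: 1 11
5 6
5 7
5 11
4 8
4 9
2 10
2 11
2 3
3 4
4 12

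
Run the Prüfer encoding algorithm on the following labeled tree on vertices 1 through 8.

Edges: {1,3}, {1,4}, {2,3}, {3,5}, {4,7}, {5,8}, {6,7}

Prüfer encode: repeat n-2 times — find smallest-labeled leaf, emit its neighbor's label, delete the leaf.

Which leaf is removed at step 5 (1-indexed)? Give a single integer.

Step 1: current leaves = {2,6,8}. Remove leaf 2 (neighbor: 3).
Step 2: current leaves = {6,8}. Remove leaf 6 (neighbor: 7).
Step 3: current leaves = {7,8}. Remove leaf 7 (neighbor: 4).
Step 4: current leaves = {4,8}. Remove leaf 4 (neighbor: 1).
Step 5: current leaves = {1,8}. Remove leaf 1 (neighbor: 3).

Answer: 1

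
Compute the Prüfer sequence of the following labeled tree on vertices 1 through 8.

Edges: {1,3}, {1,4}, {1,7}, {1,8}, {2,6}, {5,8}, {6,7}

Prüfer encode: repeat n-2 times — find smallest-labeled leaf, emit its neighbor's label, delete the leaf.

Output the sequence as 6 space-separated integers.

Answer: 6 1 1 8 7 1

Derivation:
Step 1: leaves = {2,3,4,5}. Remove smallest leaf 2, emit neighbor 6.
Step 2: leaves = {3,4,5,6}. Remove smallest leaf 3, emit neighbor 1.
Step 3: leaves = {4,5,6}. Remove smallest leaf 4, emit neighbor 1.
Step 4: leaves = {5,6}. Remove smallest leaf 5, emit neighbor 8.
Step 5: leaves = {6,8}. Remove smallest leaf 6, emit neighbor 7.
Step 6: leaves = {7,8}. Remove smallest leaf 7, emit neighbor 1.
Done: 2 vertices remain (1, 8). Sequence = [6 1 1 8 7 1]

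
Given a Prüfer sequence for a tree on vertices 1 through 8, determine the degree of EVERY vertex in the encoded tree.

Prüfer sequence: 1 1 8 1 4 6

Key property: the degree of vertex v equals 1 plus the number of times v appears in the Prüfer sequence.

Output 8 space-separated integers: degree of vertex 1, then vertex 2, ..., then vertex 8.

p_1 = 1: count[1] becomes 1
p_2 = 1: count[1] becomes 2
p_3 = 8: count[8] becomes 1
p_4 = 1: count[1] becomes 3
p_5 = 4: count[4] becomes 1
p_6 = 6: count[6] becomes 1
Degrees (1 + count): deg[1]=1+3=4, deg[2]=1+0=1, deg[3]=1+0=1, deg[4]=1+1=2, deg[5]=1+0=1, deg[6]=1+1=2, deg[7]=1+0=1, deg[8]=1+1=2

Answer: 4 1 1 2 1 2 1 2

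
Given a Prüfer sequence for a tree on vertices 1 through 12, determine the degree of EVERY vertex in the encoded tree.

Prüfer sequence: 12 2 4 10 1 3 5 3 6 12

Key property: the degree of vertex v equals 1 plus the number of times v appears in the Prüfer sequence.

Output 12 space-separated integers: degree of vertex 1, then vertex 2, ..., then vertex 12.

p_1 = 12: count[12] becomes 1
p_2 = 2: count[2] becomes 1
p_3 = 4: count[4] becomes 1
p_4 = 10: count[10] becomes 1
p_5 = 1: count[1] becomes 1
p_6 = 3: count[3] becomes 1
p_7 = 5: count[5] becomes 1
p_8 = 3: count[3] becomes 2
p_9 = 6: count[6] becomes 1
p_10 = 12: count[12] becomes 2
Degrees (1 + count): deg[1]=1+1=2, deg[2]=1+1=2, deg[3]=1+2=3, deg[4]=1+1=2, deg[5]=1+1=2, deg[6]=1+1=2, deg[7]=1+0=1, deg[8]=1+0=1, deg[9]=1+0=1, deg[10]=1+1=2, deg[11]=1+0=1, deg[12]=1+2=3

Answer: 2 2 3 2 2 2 1 1 1 2 1 3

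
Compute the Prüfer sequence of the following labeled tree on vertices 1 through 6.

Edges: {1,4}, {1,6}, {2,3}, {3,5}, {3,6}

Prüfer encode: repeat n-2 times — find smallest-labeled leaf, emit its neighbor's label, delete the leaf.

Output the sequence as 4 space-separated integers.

Answer: 3 1 6 3

Derivation:
Step 1: leaves = {2,4,5}. Remove smallest leaf 2, emit neighbor 3.
Step 2: leaves = {4,5}. Remove smallest leaf 4, emit neighbor 1.
Step 3: leaves = {1,5}. Remove smallest leaf 1, emit neighbor 6.
Step 4: leaves = {5,6}. Remove smallest leaf 5, emit neighbor 3.
Done: 2 vertices remain (3, 6). Sequence = [3 1 6 3]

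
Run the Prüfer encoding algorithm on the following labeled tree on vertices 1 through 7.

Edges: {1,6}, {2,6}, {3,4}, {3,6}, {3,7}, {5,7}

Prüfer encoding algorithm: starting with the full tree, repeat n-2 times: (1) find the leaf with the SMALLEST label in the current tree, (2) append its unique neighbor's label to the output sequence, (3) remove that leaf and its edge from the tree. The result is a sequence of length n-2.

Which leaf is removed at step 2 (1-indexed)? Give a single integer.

Step 1: current leaves = {1,2,4,5}. Remove leaf 1 (neighbor: 6).
Step 2: current leaves = {2,4,5}. Remove leaf 2 (neighbor: 6).

Answer: 2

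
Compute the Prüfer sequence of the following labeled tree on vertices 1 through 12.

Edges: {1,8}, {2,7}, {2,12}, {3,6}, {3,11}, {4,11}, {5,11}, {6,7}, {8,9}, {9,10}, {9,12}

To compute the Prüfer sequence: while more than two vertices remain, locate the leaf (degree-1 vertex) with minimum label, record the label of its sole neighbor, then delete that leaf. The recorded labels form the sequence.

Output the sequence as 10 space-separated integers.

Step 1: leaves = {1,4,5,10}. Remove smallest leaf 1, emit neighbor 8.
Step 2: leaves = {4,5,8,10}. Remove smallest leaf 4, emit neighbor 11.
Step 3: leaves = {5,8,10}. Remove smallest leaf 5, emit neighbor 11.
Step 4: leaves = {8,10,11}. Remove smallest leaf 8, emit neighbor 9.
Step 5: leaves = {10,11}. Remove smallest leaf 10, emit neighbor 9.
Step 6: leaves = {9,11}. Remove smallest leaf 9, emit neighbor 12.
Step 7: leaves = {11,12}. Remove smallest leaf 11, emit neighbor 3.
Step 8: leaves = {3,12}. Remove smallest leaf 3, emit neighbor 6.
Step 9: leaves = {6,12}. Remove smallest leaf 6, emit neighbor 7.
Step 10: leaves = {7,12}. Remove smallest leaf 7, emit neighbor 2.
Done: 2 vertices remain (2, 12). Sequence = [8 11 11 9 9 12 3 6 7 2]

Answer: 8 11 11 9 9 12 3 6 7 2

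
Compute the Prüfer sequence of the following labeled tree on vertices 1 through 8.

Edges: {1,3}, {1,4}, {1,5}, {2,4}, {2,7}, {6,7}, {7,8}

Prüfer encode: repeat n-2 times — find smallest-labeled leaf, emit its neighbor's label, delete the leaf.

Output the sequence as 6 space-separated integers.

Answer: 1 1 4 2 7 7

Derivation:
Step 1: leaves = {3,5,6,8}. Remove smallest leaf 3, emit neighbor 1.
Step 2: leaves = {5,6,8}. Remove smallest leaf 5, emit neighbor 1.
Step 3: leaves = {1,6,8}. Remove smallest leaf 1, emit neighbor 4.
Step 4: leaves = {4,6,8}. Remove smallest leaf 4, emit neighbor 2.
Step 5: leaves = {2,6,8}. Remove smallest leaf 2, emit neighbor 7.
Step 6: leaves = {6,8}. Remove smallest leaf 6, emit neighbor 7.
Done: 2 vertices remain (7, 8). Sequence = [1 1 4 2 7 7]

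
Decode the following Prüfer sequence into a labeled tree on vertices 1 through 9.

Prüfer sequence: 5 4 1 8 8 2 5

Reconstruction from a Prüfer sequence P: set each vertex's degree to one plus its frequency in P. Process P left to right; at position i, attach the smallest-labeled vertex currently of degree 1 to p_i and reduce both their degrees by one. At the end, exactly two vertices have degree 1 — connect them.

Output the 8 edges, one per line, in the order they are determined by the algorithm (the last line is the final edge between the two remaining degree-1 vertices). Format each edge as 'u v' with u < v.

Initial degrees: {1:2, 2:2, 3:1, 4:2, 5:3, 6:1, 7:1, 8:3, 9:1}
Step 1: smallest deg-1 vertex = 3, p_1 = 5. Add edge {3,5}. Now deg[3]=0, deg[5]=2.
Step 2: smallest deg-1 vertex = 6, p_2 = 4. Add edge {4,6}. Now deg[6]=0, deg[4]=1.
Step 3: smallest deg-1 vertex = 4, p_3 = 1. Add edge {1,4}. Now deg[4]=0, deg[1]=1.
Step 4: smallest deg-1 vertex = 1, p_4 = 8. Add edge {1,8}. Now deg[1]=0, deg[8]=2.
Step 5: smallest deg-1 vertex = 7, p_5 = 8. Add edge {7,8}. Now deg[7]=0, deg[8]=1.
Step 6: smallest deg-1 vertex = 8, p_6 = 2. Add edge {2,8}. Now deg[8]=0, deg[2]=1.
Step 7: smallest deg-1 vertex = 2, p_7 = 5. Add edge {2,5}. Now deg[2]=0, deg[5]=1.
Final: two remaining deg-1 vertices are 5, 9. Add edge {5,9}.

Answer: 3 5
4 6
1 4
1 8
7 8
2 8
2 5
5 9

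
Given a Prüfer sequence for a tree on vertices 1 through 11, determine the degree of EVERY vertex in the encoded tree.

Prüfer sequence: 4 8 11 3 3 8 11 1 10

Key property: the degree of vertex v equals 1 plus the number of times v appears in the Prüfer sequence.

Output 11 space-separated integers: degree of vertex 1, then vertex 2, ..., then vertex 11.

Answer: 2 1 3 2 1 1 1 3 1 2 3

Derivation:
p_1 = 4: count[4] becomes 1
p_2 = 8: count[8] becomes 1
p_3 = 11: count[11] becomes 1
p_4 = 3: count[3] becomes 1
p_5 = 3: count[3] becomes 2
p_6 = 8: count[8] becomes 2
p_7 = 11: count[11] becomes 2
p_8 = 1: count[1] becomes 1
p_9 = 10: count[10] becomes 1
Degrees (1 + count): deg[1]=1+1=2, deg[2]=1+0=1, deg[3]=1+2=3, deg[4]=1+1=2, deg[5]=1+0=1, deg[6]=1+0=1, deg[7]=1+0=1, deg[8]=1+2=3, deg[9]=1+0=1, deg[10]=1+1=2, deg[11]=1+2=3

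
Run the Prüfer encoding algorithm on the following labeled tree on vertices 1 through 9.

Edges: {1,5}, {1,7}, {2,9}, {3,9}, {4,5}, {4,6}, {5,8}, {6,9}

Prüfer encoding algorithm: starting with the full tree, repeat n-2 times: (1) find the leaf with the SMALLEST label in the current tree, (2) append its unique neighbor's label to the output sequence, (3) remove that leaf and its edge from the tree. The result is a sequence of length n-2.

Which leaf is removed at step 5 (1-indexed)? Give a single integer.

Answer: 8

Derivation:
Step 1: current leaves = {2,3,7,8}. Remove leaf 2 (neighbor: 9).
Step 2: current leaves = {3,7,8}. Remove leaf 3 (neighbor: 9).
Step 3: current leaves = {7,8,9}. Remove leaf 7 (neighbor: 1).
Step 4: current leaves = {1,8,9}. Remove leaf 1 (neighbor: 5).
Step 5: current leaves = {8,9}. Remove leaf 8 (neighbor: 5).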